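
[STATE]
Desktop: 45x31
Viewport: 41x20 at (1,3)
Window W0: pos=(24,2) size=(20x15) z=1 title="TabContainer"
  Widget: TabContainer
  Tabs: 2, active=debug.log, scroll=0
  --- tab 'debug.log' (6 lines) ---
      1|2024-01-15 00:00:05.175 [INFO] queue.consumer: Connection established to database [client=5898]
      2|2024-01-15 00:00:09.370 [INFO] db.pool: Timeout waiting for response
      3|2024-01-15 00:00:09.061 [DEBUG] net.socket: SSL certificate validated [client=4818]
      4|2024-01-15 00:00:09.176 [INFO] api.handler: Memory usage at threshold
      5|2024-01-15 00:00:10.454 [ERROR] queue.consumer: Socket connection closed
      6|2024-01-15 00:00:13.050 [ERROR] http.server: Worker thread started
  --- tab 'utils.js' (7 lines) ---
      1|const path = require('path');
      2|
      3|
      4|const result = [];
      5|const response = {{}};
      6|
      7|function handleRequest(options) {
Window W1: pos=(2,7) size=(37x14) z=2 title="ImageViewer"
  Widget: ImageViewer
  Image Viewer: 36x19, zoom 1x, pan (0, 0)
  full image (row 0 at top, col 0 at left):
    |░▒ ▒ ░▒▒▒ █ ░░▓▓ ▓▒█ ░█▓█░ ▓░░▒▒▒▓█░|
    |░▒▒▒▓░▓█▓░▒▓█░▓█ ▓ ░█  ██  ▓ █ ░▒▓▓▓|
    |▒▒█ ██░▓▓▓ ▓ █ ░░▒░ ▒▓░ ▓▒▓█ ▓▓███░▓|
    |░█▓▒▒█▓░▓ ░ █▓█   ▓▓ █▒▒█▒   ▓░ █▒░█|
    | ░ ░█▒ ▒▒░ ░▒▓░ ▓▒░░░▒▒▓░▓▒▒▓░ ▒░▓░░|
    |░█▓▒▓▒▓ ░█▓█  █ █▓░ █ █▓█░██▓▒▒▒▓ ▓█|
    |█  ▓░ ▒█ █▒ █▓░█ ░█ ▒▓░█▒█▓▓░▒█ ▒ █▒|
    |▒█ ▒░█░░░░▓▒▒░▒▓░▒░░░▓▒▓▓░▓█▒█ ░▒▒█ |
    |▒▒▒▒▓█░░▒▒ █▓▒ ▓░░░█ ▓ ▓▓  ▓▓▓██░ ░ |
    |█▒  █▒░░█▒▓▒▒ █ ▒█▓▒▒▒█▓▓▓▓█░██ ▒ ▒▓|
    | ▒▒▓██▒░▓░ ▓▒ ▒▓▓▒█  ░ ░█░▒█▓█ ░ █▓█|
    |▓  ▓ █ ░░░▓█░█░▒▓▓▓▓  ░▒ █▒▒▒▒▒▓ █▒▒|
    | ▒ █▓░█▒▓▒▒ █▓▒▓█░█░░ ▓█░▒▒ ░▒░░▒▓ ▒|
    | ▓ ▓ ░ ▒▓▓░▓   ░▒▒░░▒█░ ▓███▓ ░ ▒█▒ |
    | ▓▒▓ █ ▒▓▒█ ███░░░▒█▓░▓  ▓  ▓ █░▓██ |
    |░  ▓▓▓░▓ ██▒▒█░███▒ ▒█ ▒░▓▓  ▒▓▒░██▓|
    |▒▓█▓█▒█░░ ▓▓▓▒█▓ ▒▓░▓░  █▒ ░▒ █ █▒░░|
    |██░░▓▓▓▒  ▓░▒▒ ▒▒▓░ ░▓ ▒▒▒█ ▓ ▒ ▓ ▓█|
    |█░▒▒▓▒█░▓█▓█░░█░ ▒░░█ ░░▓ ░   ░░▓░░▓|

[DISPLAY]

                       ┃ TabContainer    
                       ┠─────────────────
                       ┃[debug.log]│ util
                       ┃─────────────────
 ┏━━━━━━━━━━━━━━━━━━━━━━━━━━━━━━━━━━━┓00:
 ┃ ImageViewer                       ┃00:
 ┠───────────────────────────────────┨00:
 ┃░▒ ▒ ░▒▒▒ █ ░░▓▓ ▓▒█ ░█▓█░ ▓░░▒▒▒▓█┃00:
 ┃░▒▒▒▓░▓█▓░▒▓█░▓█ ▓ ░█  ██  ▓ █ ░▒▓▓┃00:
 ┃▒▒█ ██░▓▓▓ ▓ █ ░░▒░ ▒▓░ ▓▒▓█ ▓▓███░┃00:
 ┃░█▓▒▒█▓░▓ ░ █▓█   ▓▓ █▒▒█▒   ▓░ █▒░┃   
 ┃ ░ ░█▒ ▒▒░ ░▒▓░ ▓▒░░░▒▒▓░▓▒▒▓░ ▒░▓░┃   
 ┃░█▓▒▓▒▓ ░█▓█  █ █▓░ █ █▓█░██▓▒▒▒▓ ▓┃   
 ┃█  ▓░ ▒█ █▒ █▓░█ ░█ ▒▓░█▒█▓▓░▒█ ▒ █┃━━━
 ┃▒█ ▒░█░░░░▓▒▒░▒▓░▒░░░▓▒▓▓░▓█▒█ ░▒▒█┃   
 ┃▒▒▒▒▓█░░▒▒ █▓▒ ▓░░░█ ▓ ▓▓  ▓▓▓██░ ░┃   
 ┃█▒  █▒░░█▒▓▒▒ █ ▒█▓▒▒▒█▓▓▓▓█░██ ▒ ▒┃   
 ┗━━━━━━━━━━━━━━━━━━━━━━━━━━━━━━━━━━━┛   
                                         
                                         


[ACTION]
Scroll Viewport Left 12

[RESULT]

                        ┃ TabContainer   
                        ┠────────────────
                        ┃[debug.log]│ uti
                        ┃────────────────
  ┏━━━━━━━━━━━━━━━━━━━━━━━━━━━━━━━━━━━┓00
  ┃ ImageViewer                       ┃00
  ┠───────────────────────────────────┨00
  ┃░▒ ▒ ░▒▒▒ █ ░░▓▓ ▓▒█ ░█▓█░ ▓░░▒▒▒▓█┃00
  ┃░▒▒▒▓░▓█▓░▒▓█░▓█ ▓ ░█  ██  ▓ █ ░▒▓▓┃00
  ┃▒▒█ ██░▓▓▓ ▓ █ ░░▒░ ▒▓░ ▓▒▓█ ▓▓███░┃00
  ┃░█▓▒▒█▓░▓ ░ █▓█   ▓▓ █▒▒█▒   ▓░ █▒░┃  
  ┃ ░ ░█▒ ▒▒░ ░▒▓░ ▓▒░░░▒▒▓░▓▒▒▓░ ▒░▓░┃  
  ┃░█▓▒▓▒▓ ░█▓█  █ █▓░ █ █▓█░██▓▒▒▒▓ ▓┃  
  ┃█  ▓░ ▒█ █▒ █▓░█ ░█ ▒▓░█▒█▓▓░▒█ ▒ █┃━━
  ┃▒█ ▒░█░░░░▓▒▒░▒▓░▒░░░▓▒▓▓░▓█▒█ ░▒▒█┃  
  ┃▒▒▒▒▓█░░▒▒ █▓▒ ▓░░░█ ▓ ▓▓  ▓▓▓██░ ░┃  
  ┃█▒  █▒░░█▒▓▒▒ █ ▒█▓▒▒▒█▓▓▓▓█░██ ▒ ▒┃  
  ┗━━━━━━━━━━━━━━━━━━━━━━━━━━━━━━━━━━━┛  
                                         
                                         


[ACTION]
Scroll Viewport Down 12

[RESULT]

  ┃░▒▒▒▓░▓█▓░▒▓█░▓█ ▓ ░█  ██  ▓ █ ░▒▓▓┃00
  ┃▒▒█ ██░▓▓▓ ▓ █ ░░▒░ ▒▓░ ▓▒▓█ ▓▓███░┃00
  ┃░█▓▒▒█▓░▓ ░ █▓█   ▓▓ █▒▒█▒   ▓░ █▒░┃  
  ┃ ░ ░█▒ ▒▒░ ░▒▓░ ▓▒░░░▒▒▓░▓▒▒▓░ ▒░▓░┃  
  ┃░█▓▒▓▒▓ ░█▓█  █ █▓░ █ █▓█░██▓▒▒▒▓ ▓┃  
  ┃█  ▓░ ▒█ █▒ █▓░█ ░█ ▒▓░█▒█▓▓░▒█ ▒ █┃━━
  ┃▒█ ▒░█░░░░▓▒▒░▒▓░▒░░░▓▒▓▓░▓█▒█ ░▒▒█┃  
  ┃▒▒▒▒▓█░░▒▒ █▓▒ ▓░░░█ ▓ ▓▓  ▓▓▓██░ ░┃  
  ┃█▒  █▒░░█▒▓▒▒ █ ▒█▓▒▒▒█▓▓▓▓█░██ ▒ ▒┃  
  ┗━━━━━━━━━━━━━━━━━━━━━━━━━━━━━━━━━━━┛  
                                         
                                         
                                         
                                         
                                         
                                         
                                         
                                         
                                         
                                         


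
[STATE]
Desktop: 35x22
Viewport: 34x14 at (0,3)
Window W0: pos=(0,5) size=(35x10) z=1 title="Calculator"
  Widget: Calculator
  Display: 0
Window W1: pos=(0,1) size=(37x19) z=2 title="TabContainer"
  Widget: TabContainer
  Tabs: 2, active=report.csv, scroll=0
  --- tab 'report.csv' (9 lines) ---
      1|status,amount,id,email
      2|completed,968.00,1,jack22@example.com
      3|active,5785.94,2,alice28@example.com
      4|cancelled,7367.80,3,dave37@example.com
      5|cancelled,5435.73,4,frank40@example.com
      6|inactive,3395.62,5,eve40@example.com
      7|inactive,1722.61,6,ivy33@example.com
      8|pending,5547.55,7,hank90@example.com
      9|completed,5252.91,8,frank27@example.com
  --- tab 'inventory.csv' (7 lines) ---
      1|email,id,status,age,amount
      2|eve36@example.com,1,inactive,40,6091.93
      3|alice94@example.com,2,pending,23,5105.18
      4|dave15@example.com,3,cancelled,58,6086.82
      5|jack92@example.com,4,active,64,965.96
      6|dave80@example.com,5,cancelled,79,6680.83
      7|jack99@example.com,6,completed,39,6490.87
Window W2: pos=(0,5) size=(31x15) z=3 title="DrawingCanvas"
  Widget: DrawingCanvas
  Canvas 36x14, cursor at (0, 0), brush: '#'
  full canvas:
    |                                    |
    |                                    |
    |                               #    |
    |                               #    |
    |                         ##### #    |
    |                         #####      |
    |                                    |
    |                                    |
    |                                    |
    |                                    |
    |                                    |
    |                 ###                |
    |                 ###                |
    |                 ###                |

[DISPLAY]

┠─────────────────────────────────
┃[report.csv]│ inventory.csv      
┏━━━━━━━━━━━━━━━━━━━━━━━━━━━━━┓───
┃ DrawingCanvas               ┃   
┠─────────────────────────────┨ple
┃+                            ┃le.
┃                             ┃mpl
┃                             ┃amp
┃                             ┃le.
┃                         ####┃le.
┃                         ####┃le.
┃                             ┃amp
┃                             ┃   
┃                             ┃   


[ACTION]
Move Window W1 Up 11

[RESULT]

┃[report.csv]│ inventory.csv      
┃─────────────────────────────────
┏━━━━━━━━━━━━━━━━━━━━━━━━━━━━━┓   
┃ DrawingCanvas               ┃ple
┠─────────────────────────────┨le.
┃+                            ┃mpl
┃                             ┃amp
┃                             ┃le.
┃                             ┃le.
┃                         ####┃le.
┃                         ####┃amp
┃                             ┃   
┃                             ┃   
┃                             ┃   


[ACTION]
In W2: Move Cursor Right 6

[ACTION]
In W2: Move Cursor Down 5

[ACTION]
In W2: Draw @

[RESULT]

┃[report.csv]│ inventory.csv      
┃─────────────────────────────────
┏━━━━━━━━━━━━━━━━━━━━━━━━━━━━━┓   
┃ DrawingCanvas               ┃ple
┠─────────────────────────────┨le.
┃                             ┃mpl
┃                             ┃amp
┃                             ┃le.
┃                             ┃le.
┃                         ####┃le.
┃      @                  ####┃amp
┃                             ┃   
┃                             ┃   
┃                             ┃   


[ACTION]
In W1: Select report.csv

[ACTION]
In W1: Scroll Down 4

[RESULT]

┃[report.csv]│ inventory.csv      
┃─────────────────────────────────
┏━━━━━━━━━━━━━━━━━━━━━━━━━━━━━┓amp
┃ DrawingCanvas               ┃le.
┠─────────────────────────────┨le.
┃                             ┃le.
┃                             ┃amp
┃                             ┃   
┃                             ┃   
┃                         ####┃   
┃      @                  ####┃   
┃                             ┃   
┃                             ┃   
┃                             ┃   


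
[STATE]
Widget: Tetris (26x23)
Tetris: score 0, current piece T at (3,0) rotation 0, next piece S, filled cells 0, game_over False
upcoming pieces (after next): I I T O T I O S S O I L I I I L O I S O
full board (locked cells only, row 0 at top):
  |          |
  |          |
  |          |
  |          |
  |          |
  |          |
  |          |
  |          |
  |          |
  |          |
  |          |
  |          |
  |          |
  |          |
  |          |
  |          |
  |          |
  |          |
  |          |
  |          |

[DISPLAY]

    ▒     │Next:          
   ▒▒▒    │ ░░            
          │░░             
          │               
          │               
          │               
          │Score:         
          │0              
          │               
          │               
          │               
          │               
          │               
          │               
          │               
          │               
          │               
          │               
          │               
          │               
          │               
          │               
          │               


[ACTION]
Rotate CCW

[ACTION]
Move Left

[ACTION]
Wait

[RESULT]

          │Next:          
   ▒      │ ░░            
  ▒▒      │░░             
   ▒      │               
          │               
          │               
          │Score:         
          │0              
          │               
          │               
          │               
          │               
          │               
          │               
          │               
          │               
          │               
          │               
          │               
          │               
          │               
          │               
          │               


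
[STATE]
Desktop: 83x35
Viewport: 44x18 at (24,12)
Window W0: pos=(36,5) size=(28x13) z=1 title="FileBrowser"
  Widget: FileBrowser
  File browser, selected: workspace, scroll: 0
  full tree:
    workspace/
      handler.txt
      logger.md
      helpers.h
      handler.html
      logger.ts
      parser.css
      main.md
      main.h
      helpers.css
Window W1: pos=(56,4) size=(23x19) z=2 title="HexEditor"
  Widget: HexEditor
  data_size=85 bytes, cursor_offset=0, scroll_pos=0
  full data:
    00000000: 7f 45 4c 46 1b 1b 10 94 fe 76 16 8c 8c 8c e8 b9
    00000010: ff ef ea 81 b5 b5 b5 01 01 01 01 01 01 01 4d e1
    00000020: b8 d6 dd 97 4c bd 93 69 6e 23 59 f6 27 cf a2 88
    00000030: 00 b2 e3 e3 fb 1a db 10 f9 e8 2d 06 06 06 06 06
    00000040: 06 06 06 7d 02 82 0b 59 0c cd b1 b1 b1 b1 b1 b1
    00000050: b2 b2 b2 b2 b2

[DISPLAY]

            ┃    handler.html   ┃00000050  b
            ┃    logger.ts      ┃           
            ┃    parser.css     ┃           
            ┃    main.md        ┃           
            ┃    main.h         ┃           
            ┗━━━━━━━━━━━━━━━━━━━┃           
                                ┃           
                                ┃           
                                ┃           
                                ┃           
                                ┗━━━━━━━━━━━
                                            
                                            
                                            
                                            
                                            
                                            
                                            


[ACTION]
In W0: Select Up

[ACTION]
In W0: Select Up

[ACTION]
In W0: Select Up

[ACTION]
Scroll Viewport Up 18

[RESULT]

                                            
                                            
                                            
                                            
                                ┏━━━━━━━━━━━
            ┏━━━━━━━━━━━━━━━━━━━┃ HexEditor 
            ┃ FileBrowser       ┠───────────
            ┠───────────────────┃00000000  7
            ┃> [-] workspace/   ┃00000010  f
            ┃    handler.txt    ┃00000020  b
            ┃    logger.md      ┃00000030  0
            ┃    helpers.h      ┃00000040  0
            ┃    handler.html   ┃00000050  b
            ┃    logger.ts      ┃           
            ┃    parser.css     ┃           
            ┃    main.md        ┃           
            ┃    main.h         ┃           
            ┗━━━━━━━━━━━━━━━━━━━┃           


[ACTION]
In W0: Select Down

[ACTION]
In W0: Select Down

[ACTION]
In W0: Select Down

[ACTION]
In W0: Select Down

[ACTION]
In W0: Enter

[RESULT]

                                            
                                            
                                            
                                            
                                ┏━━━━━━━━━━━
            ┏━━━━━━━━━━━━━━━━━━━┃ HexEditor 
            ┃ FileBrowser       ┠───────────
            ┠───────────────────┃00000000  7
            ┃  [-] workspace/   ┃00000010  f
            ┃    handler.txt    ┃00000020  b
            ┃    logger.md      ┃00000030  0
            ┃    helpers.h      ┃00000040  0
            ┃  > handler.html   ┃00000050  b
            ┃    logger.ts      ┃           
            ┃    parser.css     ┃           
            ┃    main.md        ┃           
            ┃    main.h         ┃           
            ┗━━━━━━━━━━━━━━━━━━━┃           


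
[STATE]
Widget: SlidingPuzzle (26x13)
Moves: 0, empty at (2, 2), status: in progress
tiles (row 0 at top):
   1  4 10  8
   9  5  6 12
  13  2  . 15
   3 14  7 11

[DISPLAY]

┌────┬────┬────┬────┐     
│  1 │  4 │ 10 │  8 │     
├────┼────┼────┼────┤     
│  9 │  5 │  6 │ 12 │     
├────┼────┼────┼────┤     
│ 13 │  2 │    │ 15 │     
├────┼────┼────┼────┤     
│  3 │ 14 │  7 │ 11 │     
└────┴────┴────┴────┘     
Moves: 0                  
                          
                          
                          


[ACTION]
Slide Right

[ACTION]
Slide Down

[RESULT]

┌────┬────┬────┬────┐     
│  1 │  4 │ 10 │  8 │     
├────┼────┼────┼────┤     
│  9 │    │  6 │ 12 │     
├────┼────┼────┼────┤     
│ 13 │  5 │  2 │ 15 │     
├────┼────┼────┼────┤     
│  3 │ 14 │  7 │ 11 │     
└────┴────┴────┴────┘     
Moves: 2                  
                          
                          
                          


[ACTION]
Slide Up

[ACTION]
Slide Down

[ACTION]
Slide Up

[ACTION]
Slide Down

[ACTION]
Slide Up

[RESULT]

┌────┬────┬────┬────┐     
│  1 │  4 │ 10 │  8 │     
├────┼────┼────┼────┤     
│  9 │  5 │  6 │ 12 │     
├────┼────┼────┼────┤     
│ 13 │    │  2 │ 15 │     
├────┼────┼────┼────┤     
│  3 │ 14 │  7 │ 11 │     
└────┴────┴────┴────┘     
Moves: 7                  
                          
                          
                          


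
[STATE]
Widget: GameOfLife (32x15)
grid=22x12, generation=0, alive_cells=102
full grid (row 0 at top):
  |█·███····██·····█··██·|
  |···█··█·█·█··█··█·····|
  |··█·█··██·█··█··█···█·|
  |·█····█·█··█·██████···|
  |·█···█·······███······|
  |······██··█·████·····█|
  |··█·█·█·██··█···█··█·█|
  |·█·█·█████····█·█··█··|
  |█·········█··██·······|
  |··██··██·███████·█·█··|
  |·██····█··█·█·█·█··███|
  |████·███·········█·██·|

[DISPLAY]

Gen: 0                          
█·███····██·····█··██·          
···█··█·█·█··█··█·····          
··█·█··██·█··█··█···█·          
·█····█·█··█·██████···          
·█···█·······███······          
······██··█·████·····█          
··█·█·█·██··█···█··█·█          
·█·█·█████····█·█··█··          
█·········█··██·······          
··██··██·███████·█·█··          
·██····█··█·█·█·█··███          
████·███·········█·██·          
                                
                                


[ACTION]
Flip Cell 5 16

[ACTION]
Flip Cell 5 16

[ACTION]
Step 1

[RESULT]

Gen: 1                          
··███····██···········          
·█···█··█·██···███·██·          
··██·██·█·██·█········          
·██··██·██·······█····          
·····█·····█·····█····          
······████·██···█···█·          
··███·····███···█·····          
·██████···█···█·····█·          
·█·███··········█·█···          
··██··████······█·██··          
█···██···██·█·█·██···█          
█··█··██··········██·█          
                                
                                


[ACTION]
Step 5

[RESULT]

Gen: 6                          
··········███·········          
·········██·██········          
·········██··█··██····          
··········███·███·██··          
···█··██·······█···█··          
·······██████··█······          
·█········██···█······          
█······███····██·███··          
█····█···█····██······          
█··███·██·············          
█····████······█·██···          
·███···········████···          
                                
                                


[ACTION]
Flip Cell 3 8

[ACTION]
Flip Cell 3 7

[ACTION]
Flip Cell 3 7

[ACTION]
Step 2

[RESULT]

Gen: 8                          
············██········          
·········█··██···█····          
·······███·█··█··███··          
·······███·████·······          
······█···█······███··          
······███···█·██████··          
·············█████····          
██······██····█·█·██··          
··█······██···█·█·····          
········██············          
█·█···███········█····          
·█····██··············          
                                
                                


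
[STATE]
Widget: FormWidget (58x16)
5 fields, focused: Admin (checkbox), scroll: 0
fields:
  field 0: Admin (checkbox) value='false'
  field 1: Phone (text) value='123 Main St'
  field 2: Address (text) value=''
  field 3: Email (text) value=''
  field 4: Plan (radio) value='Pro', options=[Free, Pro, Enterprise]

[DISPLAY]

> Admin:      [ ]                                         
  Phone:      [123 Main St                               ]
  Address:    [                                          ]
  Email:      [                                          ]
  Plan:       ( ) Free  (●) Pro  ( ) Enterprise           
                                                          
                                                          
                                                          
                                                          
                                                          
                                                          
                                                          
                                                          
                                                          
                                                          
                                                          


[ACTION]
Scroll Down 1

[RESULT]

  Phone:      [123 Main St                               ]
  Address:    [                                          ]
  Email:      [                                          ]
  Plan:       ( ) Free  (●) Pro  ( ) Enterprise           
                                                          
                                                          
                                                          
                                                          
                                                          
                                                          
                                                          
                                                          
                                                          
                                                          
                                                          
                                                          


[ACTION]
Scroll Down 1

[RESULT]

  Address:    [                                          ]
  Email:      [                                          ]
  Plan:       ( ) Free  (●) Pro  ( ) Enterprise           
                                                          
                                                          
                                                          
                                                          
                                                          
                                                          
                                                          
                                                          
                                                          
                                                          
                                                          
                                                          
                                                          


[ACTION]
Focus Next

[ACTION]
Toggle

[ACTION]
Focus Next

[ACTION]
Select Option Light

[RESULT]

> Address:    [                                          ]
  Email:      [                                          ]
  Plan:       ( ) Free  (●) Pro  ( ) Enterprise           
                                                          
                                                          
                                                          
                                                          
                                                          
                                                          
                                                          
                                                          
                                                          
                                                          
                                                          
                                                          
                                                          


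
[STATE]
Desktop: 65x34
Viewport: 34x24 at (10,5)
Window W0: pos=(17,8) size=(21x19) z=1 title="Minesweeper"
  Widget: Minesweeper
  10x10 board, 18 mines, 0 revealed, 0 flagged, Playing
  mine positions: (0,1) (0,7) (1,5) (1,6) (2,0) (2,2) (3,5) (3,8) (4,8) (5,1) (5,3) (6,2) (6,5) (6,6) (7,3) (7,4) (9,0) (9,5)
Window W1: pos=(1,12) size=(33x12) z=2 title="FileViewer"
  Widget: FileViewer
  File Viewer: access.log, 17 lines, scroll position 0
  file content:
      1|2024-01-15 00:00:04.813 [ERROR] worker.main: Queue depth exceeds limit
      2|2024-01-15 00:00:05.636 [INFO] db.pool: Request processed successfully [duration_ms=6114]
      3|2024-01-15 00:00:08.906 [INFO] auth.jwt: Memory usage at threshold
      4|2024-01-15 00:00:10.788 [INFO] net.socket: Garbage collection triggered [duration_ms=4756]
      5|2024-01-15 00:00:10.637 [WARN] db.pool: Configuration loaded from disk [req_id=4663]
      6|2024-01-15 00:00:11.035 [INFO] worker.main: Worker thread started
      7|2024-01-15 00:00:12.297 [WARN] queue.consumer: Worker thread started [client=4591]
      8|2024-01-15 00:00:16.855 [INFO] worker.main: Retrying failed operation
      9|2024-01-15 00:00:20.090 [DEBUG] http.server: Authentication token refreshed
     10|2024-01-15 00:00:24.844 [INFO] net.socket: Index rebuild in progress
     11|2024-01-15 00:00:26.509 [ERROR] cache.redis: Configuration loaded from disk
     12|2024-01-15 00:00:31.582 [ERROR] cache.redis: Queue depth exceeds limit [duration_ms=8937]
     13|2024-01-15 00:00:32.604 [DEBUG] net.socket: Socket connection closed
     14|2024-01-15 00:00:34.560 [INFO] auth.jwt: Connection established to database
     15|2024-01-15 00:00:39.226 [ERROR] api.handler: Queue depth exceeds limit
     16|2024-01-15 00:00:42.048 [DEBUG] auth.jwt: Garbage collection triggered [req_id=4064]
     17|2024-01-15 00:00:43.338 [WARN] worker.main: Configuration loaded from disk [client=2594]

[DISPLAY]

                                  
                                  
                                  
       ┏━━━━━━━━━━━━━━━━━━━┓      
       ┃ Minesweeper       ┃      
       ┠───────────────────┨      
       ┃■■■■■■■■■■         ┃      
━━━━━━━━━━━━━━━━━━━━━━━┓   ┃      
wer                    ┃   ┃      
───────────────────────┨   ┃      
15 00:00:04.813 [ERROR▲┃   ┃      
15 00:00:05.636 [INFO]█┃   ┃      
15 00:00:08.906 [INFO]░┃   ┃      
15 00:00:10.788 [INFO]░┃   ┃      
15 00:00:10.637 [WARN]░┃   ┃      
15 00:00:11.035 [INFO]░┃   ┃      
15 00:00:12.297 [WARN]░┃   ┃      
15 00:00:16.855 [INFO]▼┃   ┃      
━━━━━━━━━━━━━━━━━━━━━━━┛   ┃      
       ┃                   ┃      
       ┃                   ┃      
       ┗━━━━━━━━━━━━━━━━━━━┛      
                                  
                                  


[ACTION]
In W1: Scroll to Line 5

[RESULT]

                                  
                                  
                                  
       ┏━━━━━━━━━━━━━━━━━━━┓      
       ┃ Minesweeper       ┃      
       ┠───────────────────┨      
       ┃■■■■■■■■■■         ┃      
━━━━━━━━━━━━━━━━━━━━━━━┓   ┃      
wer                    ┃   ┃      
───────────────────────┨   ┃      
15 00:00:10.637 [WARN]▲┃   ┃      
15 00:00:11.035 [INFO]░┃   ┃      
15 00:00:12.297 [WARN]░┃   ┃      
15 00:00:16.855 [INFO]█┃   ┃      
15 00:00:20.090 [DEBUG░┃   ┃      
15 00:00:24.844 [INFO]░┃   ┃      
15 00:00:26.509 [ERROR░┃   ┃      
15 00:00:31.582 [ERROR▼┃   ┃      
━━━━━━━━━━━━━━━━━━━━━━━┛   ┃      
       ┃                   ┃      
       ┃                   ┃      
       ┗━━━━━━━━━━━━━━━━━━━┛      
                                  
                                  


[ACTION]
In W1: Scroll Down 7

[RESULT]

                                  
                                  
                                  
       ┏━━━━━━━━━━━━━━━━━━━┓      
       ┃ Minesweeper       ┃      
       ┠───────────────────┨      
       ┃■■■■■■■■■■         ┃      
━━━━━━━━━━━━━━━━━━━━━━━┓   ┃      
wer                    ┃   ┃      
───────────────────────┨   ┃      
15 00:00:24.844 [INFO]▲┃   ┃      
15 00:00:26.509 [ERROR░┃   ┃      
15 00:00:31.582 [ERROR░┃   ┃      
15 00:00:32.604 [DEBUG░┃   ┃      
15 00:00:34.560 [INFO]░┃   ┃      
15 00:00:39.226 [ERROR░┃   ┃      
15 00:00:42.048 [DEBUG█┃   ┃      
15 00:00:43.338 [WARN]▼┃   ┃      
━━━━━━━━━━━━━━━━━━━━━━━┛   ┃      
       ┃                   ┃      
       ┃                   ┃      
       ┗━━━━━━━━━━━━━━━━━━━┛      
                                  
                                  


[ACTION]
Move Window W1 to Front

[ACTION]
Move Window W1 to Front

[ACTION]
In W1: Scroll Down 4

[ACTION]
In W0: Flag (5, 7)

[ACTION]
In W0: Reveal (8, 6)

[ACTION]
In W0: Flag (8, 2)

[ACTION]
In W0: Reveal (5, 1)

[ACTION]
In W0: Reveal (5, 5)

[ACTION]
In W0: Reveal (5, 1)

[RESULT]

                                  
                                  
                                  
       ┏━━━━━━━━━━━━━━━━━━━┓      
       ┃ Minesweeper       ┃      
       ┠───────────────────┨      
       ┃■✹■■■■■✹■■         ┃      
━━━━━━━━━━━━━━━━━━━━━━━┓   ┃      
wer                    ┃   ┃      
───────────────────────┨   ┃      
15 00:00:24.844 [INFO]▲┃   ┃      
15 00:00:26.509 [ERROR░┃   ┃      
15 00:00:31.582 [ERROR░┃   ┃      
15 00:00:32.604 [DEBUG░┃   ┃      
15 00:00:34.560 [INFO]░┃   ┃      
15 00:00:39.226 [ERROR░┃   ┃      
15 00:00:42.048 [DEBUG█┃   ┃      
15 00:00:43.338 [WARN]▼┃   ┃      
━━━━━━━━━━━━━━━━━━━━━━━┛   ┃      
       ┃                   ┃      
       ┃                   ┃      
       ┗━━━━━━━━━━━━━━━━━━━┛      
                                  
                                  


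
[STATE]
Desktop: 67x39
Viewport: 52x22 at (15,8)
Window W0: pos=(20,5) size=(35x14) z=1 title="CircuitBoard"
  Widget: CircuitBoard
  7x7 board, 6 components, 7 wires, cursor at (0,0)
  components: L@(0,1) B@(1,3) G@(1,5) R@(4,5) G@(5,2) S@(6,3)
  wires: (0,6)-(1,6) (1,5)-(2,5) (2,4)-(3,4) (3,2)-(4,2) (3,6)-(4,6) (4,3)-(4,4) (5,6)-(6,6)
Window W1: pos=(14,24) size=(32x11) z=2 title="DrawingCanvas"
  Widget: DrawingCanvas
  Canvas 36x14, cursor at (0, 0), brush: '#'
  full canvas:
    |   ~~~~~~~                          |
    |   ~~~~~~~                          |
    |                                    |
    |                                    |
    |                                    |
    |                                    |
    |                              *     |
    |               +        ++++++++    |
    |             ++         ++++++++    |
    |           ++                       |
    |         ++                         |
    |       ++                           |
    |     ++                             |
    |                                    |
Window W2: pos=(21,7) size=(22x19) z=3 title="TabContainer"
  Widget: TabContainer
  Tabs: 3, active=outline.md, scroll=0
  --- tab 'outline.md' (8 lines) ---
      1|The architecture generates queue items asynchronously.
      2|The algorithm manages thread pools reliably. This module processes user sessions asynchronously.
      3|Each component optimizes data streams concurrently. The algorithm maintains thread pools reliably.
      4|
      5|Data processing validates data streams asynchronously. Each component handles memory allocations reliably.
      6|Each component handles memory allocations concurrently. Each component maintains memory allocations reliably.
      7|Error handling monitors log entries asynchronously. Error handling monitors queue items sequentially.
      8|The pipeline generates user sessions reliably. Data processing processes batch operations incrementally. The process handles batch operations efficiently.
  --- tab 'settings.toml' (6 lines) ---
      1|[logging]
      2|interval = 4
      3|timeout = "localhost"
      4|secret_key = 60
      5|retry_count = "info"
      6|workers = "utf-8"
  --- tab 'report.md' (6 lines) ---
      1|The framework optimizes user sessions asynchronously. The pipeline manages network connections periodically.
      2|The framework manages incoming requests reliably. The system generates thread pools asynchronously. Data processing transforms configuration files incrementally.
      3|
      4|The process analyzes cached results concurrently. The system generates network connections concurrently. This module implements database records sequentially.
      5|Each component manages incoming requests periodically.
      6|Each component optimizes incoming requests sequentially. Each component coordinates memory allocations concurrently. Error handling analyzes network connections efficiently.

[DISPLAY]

     ┃┃ TabContainer       ┃           ┃            
     ┃┠────────────────────┨      ·    ┃            
     ┃┃[outline.md]│ settin┃      │    ┃            
     ┃┃────────────────────┃  G   ·    ┃            
     ┃┃The architecture gen┃  │        ┃            
     ┃┃The algorithm manage┃  ·        ┃            
     ┃┃Each component optim┃           ┃            
     ┃┃                    ┃      ·    ┃            
     ┃┃Data processing vali┃      │    ┃            
     ┃┃Each component handl┃  R   ·    ┃            
     ┗┃Error handling monit┃━━━━━━━━━━━┛            
      ┃The pipeline generat┃                        
      ┃                    ┃                        
      ┃                    ┃                        
      ┃                    ┃                        
      ┃                    ┃                        
━━━━━━┃                    ┃━━┓                     
 Drawi┗━━━━━━━━━━━━━━━━━━━━┛  ┃                     
──────────────────────────────┨                     
+  ~~~~~~~                    ┃                     
   ~~~~~~~                    ┃                     
                              ┃                     


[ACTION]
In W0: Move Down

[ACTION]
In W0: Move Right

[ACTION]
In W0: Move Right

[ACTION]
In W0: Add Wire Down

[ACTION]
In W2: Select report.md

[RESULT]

     ┃┃ TabContainer       ┃           ┃            
     ┃┠────────────────────┨      ·    ┃            
     ┃┃ outline.md │ settin┃      │    ┃            
     ┃┃────────────────────┃  G   ·    ┃            
     ┃┃The framework optimi┃  │        ┃            
     ┃┃The framework manage┃  ·        ┃            
     ┃┃                    ┃           ┃            
     ┃┃The process analyzes┃      ·    ┃            
     ┃┃Each component manag┃      │    ┃            
     ┃┃Each component optim┃  R   ·    ┃            
     ┗┃                    ┃━━━━━━━━━━━┛            
      ┃                    ┃                        
      ┃                    ┃                        
      ┃                    ┃                        
      ┃                    ┃                        
      ┃                    ┃                        
━━━━━━┃                    ┃━━┓                     
 Drawi┗━━━━━━━━━━━━━━━━━━━━┛  ┃                     
──────────────────────────────┨                     
+  ~~~~~~~                    ┃                     
   ~~~~~~~                    ┃                     
                              ┃                     
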